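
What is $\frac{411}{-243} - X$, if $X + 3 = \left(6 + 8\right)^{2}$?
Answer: $- \frac{15770}{81} \approx -194.69$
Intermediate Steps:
$X = 193$ ($X = -3 + \left(6 + 8\right)^{2} = -3 + 14^{2} = -3 + 196 = 193$)
$\frac{411}{-243} - X = \frac{411}{-243} - 193 = 411 \left(- \frac{1}{243}\right) - 193 = - \frac{137}{81} - 193 = - \frac{15770}{81}$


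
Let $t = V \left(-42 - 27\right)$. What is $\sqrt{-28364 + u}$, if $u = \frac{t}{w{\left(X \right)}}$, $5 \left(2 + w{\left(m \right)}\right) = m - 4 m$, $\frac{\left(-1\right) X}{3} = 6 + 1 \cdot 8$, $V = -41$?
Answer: $\frac{i \sqrt{95006291}}{58} \approx 168.05 i$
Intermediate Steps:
$X = -42$ ($X = - 3 \left(6 + 1 \cdot 8\right) = - 3 \left(6 + 8\right) = \left(-3\right) 14 = -42$)
$w{\left(m \right)} = -2 - \frac{3 m}{5}$ ($w{\left(m \right)} = -2 + \frac{m - 4 m}{5} = -2 + \frac{\left(-3\right) m}{5} = -2 - \frac{3 m}{5}$)
$t = 2829$ ($t = - 41 \left(-42 - 27\right) = \left(-41\right) \left(-69\right) = 2829$)
$u = \frac{14145}{116}$ ($u = \frac{2829}{-2 - - \frac{126}{5}} = \frac{2829}{-2 + \frac{126}{5}} = \frac{2829}{\frac{116}{5}} = 2829 \cdot \frac{5}{116} = \frac{14145}{116} \approx 121.94$)
$\sqrt{-28364 + u} = \sqrt{-28364 + \frac{14145}{116}} = \sqrt{- \frac{3276079}{116}} = \frac{i \sqrt{95006291}}{58}$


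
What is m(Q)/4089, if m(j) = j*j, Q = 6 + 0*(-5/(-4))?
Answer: 12/1363 ≈ 0.0088041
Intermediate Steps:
Q = 6 (Q = 6 + 0*(-5*(-1/4)) = 6 + 0*(5/4) = 6 + 0 = 6)
m(j) = j**2
m(Q)/4089 = 6**2/4089 = 36*(1/4089) = 12/1363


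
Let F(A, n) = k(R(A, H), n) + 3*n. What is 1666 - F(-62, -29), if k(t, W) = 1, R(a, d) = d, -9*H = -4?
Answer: 1752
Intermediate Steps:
H = 4/9 (H = -1/9*(-4) = 4/9 ≈ 0.44444)
F(A, n) = 1 + 3*n
1666 - F(-62, -29) = 1666 - (1 + 3*(-29)) = 1666 - (1 - 87) = 1666 - 1*(-86) = 1666 + 86 = 1752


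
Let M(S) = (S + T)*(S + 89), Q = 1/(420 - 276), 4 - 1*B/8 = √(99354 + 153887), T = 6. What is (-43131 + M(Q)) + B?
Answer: -882614159/20736 - 8*√253241 ≈ -46590.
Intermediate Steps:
B = 32 - 8*√253241 (B = 32 - 8*√(99354 + 153887) = 32 - 8*√253241 ≈ -3993.8)
Q = 1/144 ≈ 0.0069444
M(S) = (6 + S)*(89 + S) (M(S) = (S + 6)*(S + 89) = (6 + S)*(89 + S))
(-43131 + M(Q)) + B = (-43131 + (534 + (1/144)² + 95*(1/144))) + (32 - 8*√253241) = (-43131 + (534 + 1/20736 + 95/144)) + (32 - 8*√253241) = (-43131 + 11086705/20736) + (32 - 8*√253241) = -883277711/20736 + (32 - 8*√253241) = -882614159/20736 - 8*√253241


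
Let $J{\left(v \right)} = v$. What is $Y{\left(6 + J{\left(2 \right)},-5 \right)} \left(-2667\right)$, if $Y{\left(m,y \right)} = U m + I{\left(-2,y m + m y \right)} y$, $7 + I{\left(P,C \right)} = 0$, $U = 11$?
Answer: $-328041$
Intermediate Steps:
$I{\left(P,C \right)} = -7$ ($I{\left(P,C \right)} = -7 + 0 = -7$)
$Y{\left(m,y \right)} = - 7 y + 11 m$ ($Y{\left(m,y \right)} = 11 m - 7 y = - 7 y + 11 m$)
$Y{\left(6 + J{\left(2 \right)},-5 \right)} \left(-2667\right) = \left(\left(-7\right) \left(-5\right) + 11 \left(6 + 2\right)\right) \left(-2667\right) = \left(35 + 11 \cdot 8\right) \left(-2667\right) = \left(35 + 88\right) \left(-2667\right) = 123 \left(-2667\right) = -328041$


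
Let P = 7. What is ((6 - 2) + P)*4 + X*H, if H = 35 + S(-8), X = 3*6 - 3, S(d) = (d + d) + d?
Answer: 209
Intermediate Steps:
S(d) = 3*d (S(d) = 2*d + d = 3*d)
X = 15 (X = 18 - 3 = 15)
H = 11 (H = 35 + 3*(-8) = 35 - 24 = 11)
((6 - 2) + P)*4 + X*H = ((6 - 2) + 7)*4 + 15*11 = (4 + 7)*4 + 165 = 11*4 + 165 = 44 + 165 = 209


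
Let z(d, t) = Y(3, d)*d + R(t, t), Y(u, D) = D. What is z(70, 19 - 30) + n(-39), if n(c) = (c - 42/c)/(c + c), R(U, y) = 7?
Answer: 4976191/1014 ≈ 4907.5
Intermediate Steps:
z(d, t) = 7 + d² (z(d, t) = d*d + 7 = d² + 7 = 7 + d²)
n(c) = (c - 42/c)/(2*c) (n(c) = (c - 42/c)/((2*c)) = (c - 42/c)*(1/(2*c)) = (c - 42/c)/(2*c))
z(70, 19 - 30) + n(-39) = (7 + 70²) + (½ - 21/(-39)²) = (7 + 4900) + (½ - 21*1/1521) = 4907 + (½ - 7/507) = 4907 + 493/1014 = 4976191/1014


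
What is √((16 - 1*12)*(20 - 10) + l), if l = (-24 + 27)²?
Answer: 7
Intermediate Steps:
l = 9 (l = 3² = 9)
√((16 - 1*12)*(20 - 10) + l) = √((16 - 1*12)*(20 - 10) + 9) = √((16 - 12)*10 + 9) = √(4*10 + 9) = √(40 + 9) = √49 = 7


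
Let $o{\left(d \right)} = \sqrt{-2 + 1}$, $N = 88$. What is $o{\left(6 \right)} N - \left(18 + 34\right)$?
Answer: $-52 + 88 i \approx -52.0 + 88.0 i$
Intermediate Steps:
$o{\left(d \right)} = i$ ($o{\left(d \right)} = \sqrt{-1} = i$)
$o{\left(6 \right)} N - \left(18 + 34\right) = i 88 - \left(18 + 34\right) = 88 i - 52 = -52 + 88 i$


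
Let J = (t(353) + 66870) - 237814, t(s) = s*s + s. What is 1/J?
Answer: -1/45982 ≈ -2.1748e-5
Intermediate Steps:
t(s) = s + s**2 (t(s) = s**2 + s = s + s**2)
J = -45982 (J = (353*(1 + 353) + 66870) - 237814 = (353*354 + 66870) - 237814 = (124962 + 66870) - 237814 = 191832 - 237814 = -45982)
1/J = 1/(-45982) = -1/45982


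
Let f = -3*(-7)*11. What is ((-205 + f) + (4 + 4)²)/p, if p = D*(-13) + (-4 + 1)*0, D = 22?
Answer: -45/143 ≈ -0.31469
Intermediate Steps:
f = 231 (f = 21*11 = 231)
p = -286 (p = 22*(-13) + (-4 + 1)*0 = -286 - 3*0 = -286 + 0 = -286)
((-205 + f) + (4 + 4)²)/p = ((-205 + 231) + (4 + 4)²)/(-286) = (26 + 8²)*(-1/286) = (26 + 64)*(-1/286) = 90*(-1/286) = -45/143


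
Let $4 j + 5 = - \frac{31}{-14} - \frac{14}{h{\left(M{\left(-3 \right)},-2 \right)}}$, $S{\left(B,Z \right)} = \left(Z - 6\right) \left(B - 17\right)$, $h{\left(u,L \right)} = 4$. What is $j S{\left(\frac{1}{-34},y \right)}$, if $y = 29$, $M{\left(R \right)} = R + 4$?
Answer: $\frac{146487}{238} \approx 615.49$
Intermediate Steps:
$M{\left(R \right)} = 4 + R$
$S{\left(B,Z \right)} = \left(-17 + B\right) \left(-6 + Z\right)$ ($S{\left(B,Z \right)} = \left(-6 + Z\right) \left(-17 + B\right) = \left(-17 + B\right) \left(-6 + Z\right)$)
$j = - \frac{11}{7}$ ($j = - \frac{5}{4} + \frac{- \frac{31}{-14} - \frac{14}{4}}{4} = - \frac{5}{4} + \frac{\left(-31\right) \left(- \frac{1}{14}\right) - \frac{7}{2}}{4} = - \frac{5}{4} + \frac{\frac{31}{14} - \frac{7}{2}}{4} = - \frac{5}{4} + \frac{1}{4} \left(- \frac{9}{7}\right) = - \frac{5}{4} - \frac{9}{28} = - \frac{11}{7} \approx -1.5714$)
$j S{\left(\frac{1}{-34},y \right)} = - \frac{11 \left(102 - 493 - \frac{6}{-34} + \frac{1}{-34} \cdot 29\right)}{7} = - \frac{11 \left(102 - 493 - - \frac{3}{17} - \frac{29}{34}\right)}{7} = - \frac{11 \left(102 - 493 + \frac{3}{17} - \frac{29}{34}\right)}{7} = \left(- \frac{11}{7}\right) \left(- \frac{13317}{34}\right) = \frac{146487}{238}$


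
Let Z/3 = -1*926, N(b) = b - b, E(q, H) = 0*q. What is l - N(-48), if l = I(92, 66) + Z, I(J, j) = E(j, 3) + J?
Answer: -2686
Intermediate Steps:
E(q, H) = 0
N(b) = 0
Z = -2778 (Z = 3*(-1*926) = 3*(-926) = -2778)
I(J, j) = J (I(J, j) = 0 + J = J)
l = -2686 (l = 92 - 2778 = -2686)
l - N(-48) = -2686 - 1*0 = -2686 + 0 = -2686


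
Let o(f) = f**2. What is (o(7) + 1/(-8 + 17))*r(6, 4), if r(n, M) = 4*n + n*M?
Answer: 7072/3 ≈ 2357.3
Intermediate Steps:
r(n, M) = 4*n + M*n
(o(7) + 1/(-8 + 17))*r(6, 4) = (7**2 + 1/(-8 + 17))*(6*(4 + 4)) = (49 + 1/9)*(6*8) = (49 + 1/9)*48 = (442/9)*48 = 7072/3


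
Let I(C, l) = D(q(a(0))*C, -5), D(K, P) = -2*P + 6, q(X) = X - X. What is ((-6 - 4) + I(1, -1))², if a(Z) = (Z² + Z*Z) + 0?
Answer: 36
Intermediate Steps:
a(Z) = 2*Z² (a(Z) = (Z² + Z²) + 0 = 2*Z² + 0 = 2*Z²)
q(X) = 0
D(K, P) = 6 - 2*P
I(C, l) = 16 (I(C, l) = 6 - 2*(-5) = 6 + 10 = 16)
((-6 - 4) + I(1, -1))² = ((-6 - 4) + 16)² = (-10 + 16)² = 6² = 36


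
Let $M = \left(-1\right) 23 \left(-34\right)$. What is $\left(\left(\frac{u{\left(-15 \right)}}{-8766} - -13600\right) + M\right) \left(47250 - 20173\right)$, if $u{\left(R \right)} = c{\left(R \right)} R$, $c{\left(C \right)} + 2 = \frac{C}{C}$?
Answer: $\frac{1137889236323}{2922} \approx 3.8942 \cdot 10^{8}$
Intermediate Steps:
$c{\left(C \right)} = -1$ ($c{\left(C \right)} = -2 + \frac{C}{C} = -2 + 1 = -1$)
$M = 782$ ($M = \left(-23\right) \left(-34\right) = 782$)
$u{\left(R \right)} = - R$
$\left(\left(\frac{u{\left(-15 \right)}}{-8766} - -13600\right) + M\right) \left(47250 - 20173\right) = \left(\left(\frac{\left(-1\right) \left(-15\right)}{-8766} - -13600\right) + 782\right) \left(47250 - 20173\right) = \left(\left(15 \left(- \frac{1}{8766}\right) + 13600\right) + 782\right) 27077 = \left(\left(- \frac{5}{2922} + 13600\right) + 782\right) 27077 = \left(\frac{39739195}{2922} + 782\right) 27077 = \frac{42024199}{2922} \cdot 27077 = \frac{1137889236323}{2922}$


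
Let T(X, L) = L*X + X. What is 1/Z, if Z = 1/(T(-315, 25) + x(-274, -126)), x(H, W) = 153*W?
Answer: -27468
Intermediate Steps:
T(X, L) = X + L*X
Z = -1/27468 (Z = 1/(-315*(1 + 25) + 153*(-126)) = 1/(-315*26 - 19278) = 1/(-8190 - 19278) = 1/(-27468) = -1/27468 ≈ -3.6406e-5)
1/Z = 1/(-1/27468) = -27468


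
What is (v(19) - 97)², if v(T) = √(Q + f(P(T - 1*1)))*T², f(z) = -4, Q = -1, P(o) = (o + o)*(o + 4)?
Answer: (97 - 361*I*√5)² ≈ -6.422e+5 - 1.566e+5*I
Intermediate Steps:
P(o) = 2*o*(4 + o) (P(o) = (2*o)*(4 + o) = 2*o*(4 + o))
v(T) = I*√5*T² (v(T) = √(-1 - 4)*T² = √(-5)*T² = (I*√5)*T² = I*√5*T²)
(v(19) - 97)² = (I*√5*19² - 97)² = (I*√5*361 - 97)² = (361*I*√5 - 97)² = (-97 + 361*I*√5)²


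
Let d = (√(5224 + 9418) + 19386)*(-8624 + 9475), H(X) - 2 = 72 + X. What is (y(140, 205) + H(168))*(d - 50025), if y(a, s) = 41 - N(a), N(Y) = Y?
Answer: 2351986923 + 121693*√14642 ≈ 2.3667e+9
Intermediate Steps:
H(X) = 74 + X (H(X) = 2 + (72 + X) = 74 + X)
y(a, s) = 41 - a
d = 16497486 + 851*√14642 (d = (√14642 + 19386)*851 = (19386 + √14642)*851 = 16497486 + 851*√14642 ≈ 1.6600e+7)
(y(140, 205) + H(168))*(d - 50025) = ((41 - 1*140) + (74 + 168))*((16497486 + 851*√14642) - 50025) = ((41 - 140) + 242)*(16447461 + 851*√14642) = (-99 + 242)*(16447461 + 851*√14642) = 143*(16447461 + 851*√14642) = 2351986923 + 121693*√14642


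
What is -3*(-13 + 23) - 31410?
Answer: -31440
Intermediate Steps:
-3*(-13 + 23) - 31410 = -3*10 - 31410 = -30 - 31410 = -31440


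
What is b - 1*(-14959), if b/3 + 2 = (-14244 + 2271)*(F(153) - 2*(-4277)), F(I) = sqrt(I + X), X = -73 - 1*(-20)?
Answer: -307595363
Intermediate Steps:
X = -53 (X = -73 + 20 = -53)
F(I) = sqrt(-53 + I) (F(I) = sqrt(I - 53) = sqrt(-53 + I))
b = -307610322 (b = -6 + 3*((-14244 + 2271)*(sqrt(-53 + 153) - 2*(-4277))) = -6 + 3*(-11973*(sqrt(100) + 8554)) = -6 + 3*(-11973*(10 + 8554)) = -6 + 3*(-11973*8564) = -6 + 3*(-102536772) = -6 - 307610316 = -307610322)
b - 1*(-14959) = -307610322 - 1*(-14959) = -307610322 + 14959 = -307595363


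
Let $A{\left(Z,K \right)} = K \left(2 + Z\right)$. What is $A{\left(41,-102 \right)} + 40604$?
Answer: $36218$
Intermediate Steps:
$A{\left(41,-102 \right)} + 40604 = - 102 \left(2 + 41\right) + 40604 = \left(-102\right) 43 + 40604 = -4386 + 40604 = 36218$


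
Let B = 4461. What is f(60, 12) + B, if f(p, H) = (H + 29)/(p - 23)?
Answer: 165098/37 ≈ 4462.1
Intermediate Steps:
f(p, H) = (29 + H)/(-23 + p)
f(60, 12) + B = (29 + 12)/(-23 + 60) + 4461 = 41/37 + 4461 = 165098/37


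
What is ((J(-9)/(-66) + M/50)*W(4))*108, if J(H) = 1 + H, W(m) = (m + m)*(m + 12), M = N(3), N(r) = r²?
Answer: 1145088/275 ≈ 4164.0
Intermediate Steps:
M = 9 (M = 3² = 9)
W(m) = 2*m*(12 + m) (W(m) = (2*m)*(12 + m) = 2*m*(12 + m))
((J(-9)/(-66) + M/50)*W(4))*108 = (((1 - 9)/(-66) + 9/50)*(2*4*(12 + 4)))*108 = ((-8*(-1/66) + 9*(1/50))*(2*4*16))*108 = ((4/33 + 9/50)*128)*108 = ((497/1650)*128)*108 = (31808/825)*108 = 1145088/275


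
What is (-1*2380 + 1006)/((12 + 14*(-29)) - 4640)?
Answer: 229/839 ≈ 0.27294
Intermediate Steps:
(-1*2380 + 1006)/((12 + 14*(-29)) - 4640) = (-2380 + 1006)/((12 - 406) - 4640) = -1374/(-394 - 4640) = -1374/(-5034) = -1374*(-1/5034) = 229/839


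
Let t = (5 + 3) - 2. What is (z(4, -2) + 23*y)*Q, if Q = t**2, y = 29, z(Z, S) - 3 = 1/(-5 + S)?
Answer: 168804/7 ≈ 24115.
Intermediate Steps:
z(Z, S) = 3 + 1/(-5 + S)
t = 6 (t = 8 - 2 = 6)
Q = 36 (Q = 6**2 = 36)
(z(4, -2) + 23*y)*Q = ((-14 + 3*(-2))/(-5 - 2) + 23*29)*36 = ((-14 - 6)/(-7) + 667)*36 = (-1/7*(-20) + 667)*36 = (20/7 + 667)*36 = (4689/7)*36 = 168804/7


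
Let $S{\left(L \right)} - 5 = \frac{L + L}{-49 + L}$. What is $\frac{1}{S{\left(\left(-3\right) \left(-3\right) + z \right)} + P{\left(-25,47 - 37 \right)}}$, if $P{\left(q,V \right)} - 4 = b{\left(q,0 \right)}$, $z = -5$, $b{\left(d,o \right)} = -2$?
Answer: $\frac{45}{307} \approx 0.14658$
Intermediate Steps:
$P{\left(q,V \right)} = 2$ ($P{\left(q,V \right)} = 4 - 2 = 2$)
$S{\left(L \right)} = 5 + \frac{2 L}{-49 + L}$ ($S{\left(L \right)} = 5 + \frac{L + L}{-49 + L} = 5 + \frac{2 L}{-49 + L}$)
$\frac{1}{S{\left(\left(-3\right) \left(-3\right) + z \right)} + P{\left(-25,47 - 37 \right)}} = \frac{1}{\frac{7 \left(-35 - -4\right)}{-49 - -4} + 2} = \frac{1}{\frac{7 \left(-35 + \left(9 - 5\right)\right)}{-49 + \left(9 - 5\right)} + 2} = \frac{1}{\frac{7 \left(-35 + 4\right)}{-49 + 4} + 2} = \frac{1}{7 \frac{1}{-45} \left(-31\right) + 2} = \frac{1}{7 \left(- \frac{1}{45}\right) \left(-31\right) + 2} = \frac{1}{\frac{217}{45} + 2} = \frac{1}{\frac{307}{45}} = \frac{45}{307}$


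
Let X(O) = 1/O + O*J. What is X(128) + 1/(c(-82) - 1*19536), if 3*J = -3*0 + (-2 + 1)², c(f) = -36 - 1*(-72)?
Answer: 8876281/208000 ≈ 42.674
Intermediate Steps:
c(f) = 36 (c(f) = -36 + 72 = 36)
J = ⅓ (J = (-3*0 + (-2 + 1)²)/3 = (0 + (-1)²)/3 = (0 + 1)/3 = (⅓)*1 = ⅓ ≈ 0.33333)
X(O) = 1/O + O/3 (X(O) = 1/O + O*(⅓) = 1/O + O/3)
X(128) + 1/(c(-82) - 1*19536) = (1/128 + (⅓)*128) + 1/(36 - 1*19536) = (1/128 + 128/3) + 1/(36 - 19536) = 16387/384 + 1/(-19500) = 16387/384 - 1/19500 = 8876281/208000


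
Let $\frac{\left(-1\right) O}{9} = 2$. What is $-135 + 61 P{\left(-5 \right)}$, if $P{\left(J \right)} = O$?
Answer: $-1233$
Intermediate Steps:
$O = -18$ ($O = \left(-9\right) 2 = -18$)
$P{\left(J \right)} = -18$
$-135 + 61 P{\left(-5 \right)} = -135 + 61 \left(-18\right) = -135 - 1098 = -1233$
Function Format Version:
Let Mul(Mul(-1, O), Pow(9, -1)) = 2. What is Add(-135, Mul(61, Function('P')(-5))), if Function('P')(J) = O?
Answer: -1233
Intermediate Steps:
O = -18 (O = Mul(-9, 2) = -18)
Function('P')(J) = -18
Add(-135, Mul(61, Function('P')(-5))) = Add(-135, Mul(61, -18)) = Add(-135, -1098) = -1233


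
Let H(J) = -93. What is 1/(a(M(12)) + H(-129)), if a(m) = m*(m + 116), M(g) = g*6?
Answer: 1/13443 ≈ 7.4388e-5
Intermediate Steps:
M(g) = 6*g
a(m) = m*(116 + m)
1/(a(M(12)) + H(-129)) = 1/((6*12)*(116 + 6*12) - 93) = 1/(72*(116 + 72) - 93) = 1/(72*188 - 93) = 1/(13536 - 93) = 1/13443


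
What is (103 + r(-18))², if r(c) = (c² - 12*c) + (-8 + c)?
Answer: 380689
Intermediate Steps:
r(c) = -8 + c² - 11*c
(103 + r(-18))² = (103 + (-8 + (-18)² - 11*(-18)))² = (103 + (-8 + 324 + 198))² = (103 + 514)² = 617² = 380689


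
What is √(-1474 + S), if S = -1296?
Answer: I*√2770 ≈ 52.631*I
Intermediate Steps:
√(-1474 + S) = √(-1474 - 1296) = √(-2770) = I*√2770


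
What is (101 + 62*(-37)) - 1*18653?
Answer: -20846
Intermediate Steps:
(101 + 62*(-37)) - 1*18653 = (101 - 2294) - 18653 = -2193 - 18653 = -20846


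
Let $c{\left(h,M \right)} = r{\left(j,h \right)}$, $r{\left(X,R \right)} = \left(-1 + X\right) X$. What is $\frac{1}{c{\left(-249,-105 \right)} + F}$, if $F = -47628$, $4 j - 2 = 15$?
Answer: $- \frac{16}{761827} \approx -2.1002 \cdot 10^{-5}$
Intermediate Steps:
$j = \frac{17}{4}$ ($j = \frac{1}{2} + \frac{1}{4} \cdot 15 = \frac{1}{2} + \frac{15}{4} = \frac{17}{4} \approx 4.25$)
$r{\left(X,R \right)} = X \left(-1 + X\right)$
$c{\left(h,M \right)} = \frac{221}{16}$ ($c{\left(h,M \right)} = \frac{17 \left(-1 + \frac{17}{4}\right)}{4} = \frac{17}{4} \cdot \frac{13}{4} = \frac{221}{16}$)
$\frac{1}{c{\left(-249,-105 \right)} + F} = \frac{1}{\frac{221}{16} - 47628} = \frac{1}{- \frac{761827}{16}} = - \frac{16}{761827}$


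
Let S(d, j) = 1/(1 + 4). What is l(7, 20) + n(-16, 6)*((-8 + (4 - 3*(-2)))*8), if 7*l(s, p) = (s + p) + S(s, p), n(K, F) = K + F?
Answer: -5464/35 ≈ -156.11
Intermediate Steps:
S(d, j) = ⅕ (S(d, j) = 1/5 = ⅕)
n(K, F) = F + K
l(s, p) = 1/35 + p/7 + s/7 (l(s, p) = ((s + p) + ⅕)/7 = ((p + s) + ⅕)/7 = (⅕ + p + s)/7 = 1/35 + p/7 + s/7)
l(7, 20) + n(-16, 6)*((-8 + (4 - 3*(-2)))*8) = (1/35 + (⅐)*20 + (⅐)*7) + (6 - 16)*((-8 + (4 - 3*(-2)))*8) = (1/35 + 20/7 + 1) - 10*(-8 + (4 + 6))*8 = 136/35 - 10*(-8 + 10)*8 = 136/35 - 20*8 = 136/35 - 10*16 = 136/35 - 160 = -5464/35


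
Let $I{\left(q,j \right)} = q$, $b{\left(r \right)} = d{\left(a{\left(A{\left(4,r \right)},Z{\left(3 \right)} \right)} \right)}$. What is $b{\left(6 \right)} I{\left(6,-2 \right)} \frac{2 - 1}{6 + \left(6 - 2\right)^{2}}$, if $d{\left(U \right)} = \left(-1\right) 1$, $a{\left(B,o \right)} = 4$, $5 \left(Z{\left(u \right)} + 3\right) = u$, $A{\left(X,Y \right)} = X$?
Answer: $- \frac{3}{11} \approx -0.27273$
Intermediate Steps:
$Z{\left(u \right)} = -3 + \frac{u}{5}$
$d{\left(U \right)} = -1$
$b{\left(r \right)} = -1$
$b{\left(6 \right)} I{\left(6,-2 \right)} \frac{2 - 1}{6 + \left(6 - 2\right)^{2}} = \left(-1\right) 6 \frac{2 - 1}{6 + \left(6 - 2\right)^{2}} = - 6 \cdot 1 \frac{1}{6 + 4^{2}} = - 6 \cdot 1 \frac{1}{6 + 16} = - 6 \cdot 1 \cdot \frac{1}{22} = \left(-6\right) \frac{1}{22} = - \frac{3}{11}$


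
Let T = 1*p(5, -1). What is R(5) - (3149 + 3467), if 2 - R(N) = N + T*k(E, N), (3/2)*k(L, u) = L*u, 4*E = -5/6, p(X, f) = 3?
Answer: -79403/12 ≈ -6616.9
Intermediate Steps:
E = -5/24 (E = (-5/6)/4 = (-5*⅙)/4 = (¼)*(-⅚) = -5/24 ≈ -0.20833)
k(L, u) = 2*L*u/3 (k(L, u) = 2*(L*u)/3 = 2*L*u/3)
T = 3 (T = 1*3 = 3)
R(N) = 2 - 7*N/12 (R(N) = 2 - (N + 3*((⅔)*(-5/24)*N)) = 2 - (N + 3*(-5*N/36)) = 2 - (N - 5*N/12) = 2 - 7*N/12)
R(5) - (3149 + 3467) = (2 - 7/12*5) - (3149 + 3467) = (2 - 35/12) - 1*6616 = -11/12 - 6616 = -79403/12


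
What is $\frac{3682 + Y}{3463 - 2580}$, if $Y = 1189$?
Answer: $\frac{4871}{883} \approx 5.5164$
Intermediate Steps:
$\frac{3682 + Y}{3463 - 2580} = \frac{3682 + 1189}{3463 - 2580} = \frac{4871}{883}$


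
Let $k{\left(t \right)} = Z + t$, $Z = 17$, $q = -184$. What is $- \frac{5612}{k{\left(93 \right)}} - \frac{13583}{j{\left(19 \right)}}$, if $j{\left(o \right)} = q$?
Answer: $\frac{230761}{10120} \approx 22.802$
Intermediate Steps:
$j{\left(o \right)} = -184$
$k{\left(t \right)} = 17 + t$
$- \frac{5612}{k{\left(93 \right)}} - \frac{13583}{j{\left(19 \right)}} = - \frac{5612}{17 + 93} - \frac{13583}{-184} = - \frac{5612}{110} - - \frac{13583}{184} = \left(-5612\right) \frac{1}{110} + \frac{13583}{184} = - \frac{2806}{55} + \frac{13583}{184} = \frac{230761}{10120}$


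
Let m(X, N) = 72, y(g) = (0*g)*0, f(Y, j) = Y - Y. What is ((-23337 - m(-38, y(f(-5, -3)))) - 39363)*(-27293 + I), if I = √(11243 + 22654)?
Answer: 1713236196 - 62772*√33897 ≈ 1.7017e+9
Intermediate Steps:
f(Y, j) = 0
y(g) = 0 (y(g) = 0*0 = 0)
I = √33897 ≈ 184.11
((-23337 - m(-38, y(f(-5, -3)))) - 39363)*(-27293 + I) = ((-23337 - 1*72) - 39363)*(-27293 + √33897) = ((-23337 - 72) - 39363)*(-27293 + √33897) = (-23409 - 39363)*(-27293 + √33897) = -62772*(-27293 + √33897) = 1713236196 - 62772*√33897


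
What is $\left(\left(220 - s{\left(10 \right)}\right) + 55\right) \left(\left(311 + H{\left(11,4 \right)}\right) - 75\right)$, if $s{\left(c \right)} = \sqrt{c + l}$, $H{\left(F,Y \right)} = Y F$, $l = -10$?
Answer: $77000$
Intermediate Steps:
$H{\left(F,Y \right)} = F Y$
$s{\left(c \right)} = \sqrt{-10 + c}$ ($s{\left(c \right)} = \sqrt{c - 10} = \sqrt{-10 + c}$)
$\left(\left(220 - s{\left(10 \right)}\right) + 55\right) \left(\left(311 + H{\left(11,4 \right)}\right) - 75\right) = \left(\left(220 - \sqrt{-10 + 10}\right) + 55\right) \left(\left(311 + 11 \cdot 4\right) - 75\right) = \left(\left(220 - \sqrt{0}\right) + 55\right) \left(\left(311 + 44\right) - 75\right) = \left(\left(220 - 0\right) + 55\right) \left(355 - 75\right) = \left(\left(220 + 0\right) + 55\right) 280 = \left(220 + 55\right) 280 = 275 \cdot 280 = 77000$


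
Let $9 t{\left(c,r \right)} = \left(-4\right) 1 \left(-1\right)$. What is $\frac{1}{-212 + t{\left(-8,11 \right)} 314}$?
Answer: $- \frac{9}{652} \approx -0.013804$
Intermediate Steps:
$t{\left(c,r \right)} = \frac{4}{9}$ ($t{\left(c,r \right)} = \frac{\left(-4\right) 1 \left(-1\right)}{9} = \frac{\left(-4\right) \left(-1\right)}{9} = \frac{1}{9} \cdot 4 = \frac{4}{9}$)
$\frac{1}{-212 + t{\left(-8,11 \right)} 314} = \frac{1}{-212 + \frac{4}{9} \cdot 314} = \frac{1}{-212 + \frac{1256}{9}} = \frac{1}{- \frac{652}{9}} = - \frac{9}{652}$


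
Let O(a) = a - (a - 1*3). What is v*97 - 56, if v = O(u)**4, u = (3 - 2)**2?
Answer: 7801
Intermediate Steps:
u = 1 (u = 1**2 = 1)
O(a) = 3 (O(a) = a - (a - 3) = a - (-3 + a) = a + (3 - a) = 3)
v = 81 (v = 3**4 = 81)
v*97 - 56 = 81*97 - 56 = 7857 - 56 = 7801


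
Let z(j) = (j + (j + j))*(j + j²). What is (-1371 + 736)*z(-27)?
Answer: 36107370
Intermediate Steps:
z(j) = 3*j*(j + j²) (z(j) = (j + 2*j)*(j + j²) = (3*j)*(j + j²) = 3*j*(j + j²))
(-1371 + 736)*z(-27) = (-1371 + 736)*(3*(-27)²*(1 - 27)) = -1905*729*(-26) = -635*(-56862) = 36107370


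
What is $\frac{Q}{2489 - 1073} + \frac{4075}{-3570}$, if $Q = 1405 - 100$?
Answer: $- \frac{37045}{168504} \approx -0.21985$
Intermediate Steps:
$Q = 1305$ ($Q = 1405 - 100 = 1305$)
$\frac{Q}{2489 - 1073} + \frac{4075}{-3570} = \frac{1305}{2489 - 1073} + \frac{4075}{-3570} = \frac{1305}{2489 - 1073} + 4075 \left(- \frac{1}{3570}\right) = \frac{1305}{1416} - \frac{815}{714} = 1305 \cdot \frac{1}{1416} - \frac{815}{714} = \frac{435}{472} - \frac{815}{714} = - \frac{37045}{168504}$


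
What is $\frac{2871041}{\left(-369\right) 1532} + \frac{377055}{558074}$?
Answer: $- \frac{694550563547}{157741848396} \approx -4.4031$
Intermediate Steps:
$\frac{2871041}{\left(-369\right) 1532} + \frac{377055}{558074} = \frac{2871041}{-565308} + 377055 \cdot \frac{1}{558074} = 2871041 \left(- \frac{1}{565308}\right) + \frac{377055}{558074} = - \frac{2871041}{565308} + \frac{377055}{558074} = - \frac{694550563547}{157741848396}$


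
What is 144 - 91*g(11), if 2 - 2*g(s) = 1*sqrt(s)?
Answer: 53 + 91*sqrt(11)/2 ≈ 203.91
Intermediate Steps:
g(s) = 1 - sqrt(s)/2
144 - 91*g(11) = 144 - 91*(1 - sqrt(11)/2) = 144 + (-91 + 91*sqrt(11)/2) = 53 + 91*sqrt(11)/2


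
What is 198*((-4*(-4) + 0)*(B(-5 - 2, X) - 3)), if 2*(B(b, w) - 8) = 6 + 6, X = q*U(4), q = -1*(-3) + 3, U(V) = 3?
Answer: 34848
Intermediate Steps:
q = 6 (q = 3 + 3 = 6)
X = 18 (X = 6*3 = 18)
B(b, w) = 14 (B(b, w) = 8 + (6 + 6)/2 = 8 + (½)*12 = 8 + 6 = 14)
198*((-4*(-4) + 0)*(B(-5 - 2, X) - 3)) = 198*((-4*(-4) + 0)*(14 - 3)) = 198*((16 + 0)*11) = 198*(16*11) = 198*176 = 34848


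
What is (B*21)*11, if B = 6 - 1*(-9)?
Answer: 3465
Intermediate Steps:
B = 15 (B = 6 + 9 = 15)
(B*21)*11 = (15*21)*11 = 315*11 = 3465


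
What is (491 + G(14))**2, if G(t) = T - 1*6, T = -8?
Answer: 227529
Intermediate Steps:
G(t) = -14 (G(t) = -8 - 1*6 = -8 - 6 = -14)
(491 + G(14))**2 = (491 - 14)**2 = 477**2 = 227529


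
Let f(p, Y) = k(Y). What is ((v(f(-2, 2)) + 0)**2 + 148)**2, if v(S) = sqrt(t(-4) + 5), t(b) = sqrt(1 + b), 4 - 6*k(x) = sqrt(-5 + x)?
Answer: (153 + I*sqrt(3))**2 ≈ 23406.0 + 530.01*I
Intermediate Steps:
k(x) = 2/3 - sqrt(-5 + x)/6
f(p, Y) = 2/3 - sqrt(-5 + Y)/6
v(S) = sqrt(5 + I*sqrt(3)) (v(S) = sqrt(sqrt(1 - 4) + 5) = sqrt(sqrt(-3) + 5) = sqrt(I*sqrt(3) + 5) = sqrt(5 + I*sqrt(3)))
((v(f(-2, 2)) + 0)**2 + 148)**2 = ((sqrt(5 + I*sqrt(3)) + 0)**2 + 148)**2 = ((sqrt(5 + I*sqrt(3)))**2 + 148)**2 = ((5 + I*sqrt(3)) + 148)**2 = (153 + I*sqrt(3))**2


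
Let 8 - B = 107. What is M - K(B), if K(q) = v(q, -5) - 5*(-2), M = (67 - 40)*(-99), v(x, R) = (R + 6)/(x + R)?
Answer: -279031/104 ≈ -2683.0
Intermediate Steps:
v(x, R) = (6 + R)/(R + x)
B = -99 (B = 8 - 1*107 = 8 - 107 = -99)
M = -2673 (M = 27*(-99) = -2673)
K(q) = 10 + 1/(-5 + q) (K(q) = (6 - 5)/(-5 + q) - 5*(-2) = 1/(-5 + q) + 10 = 10 + 1/(-5 + q))
M - K(B) = -2673 - (-49 + 10*(-99))/(-5 - 99) = -2673 - (-49 - 990)/(-104) = -2673 - (-1)*(-1039)/104 = -2673 - 1*1039/104 = -2673 - 1039/104 = -279031/104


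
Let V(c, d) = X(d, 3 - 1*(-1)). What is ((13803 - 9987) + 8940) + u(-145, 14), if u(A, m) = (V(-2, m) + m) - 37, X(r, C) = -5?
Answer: 12728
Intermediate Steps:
V(c, d) = -5
u(A, m) = -42 + m (u(A, m) = (-5 + m) - 37 = -42 + m)
((13803 - 9987) + 8940) + u(-145, 14) = ((13803 - 9987) + 8940) + (-42 + 14) = (3816 + 8940) - 28 = 12756 - 28 = 12728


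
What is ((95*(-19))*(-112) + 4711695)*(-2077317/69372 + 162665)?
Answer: 6159964437701985/7708 ≈ 7.9916e+11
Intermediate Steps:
((95*(-19))*(-112) + 4711695)*(-2077317/69372 + 162665) = (-1805*(-112) + 4711695)*(-2077317*1/69372 + 162665) = (202160 + 4711695)*(-230813/7708 + 162665) = 4913855*(1253591007/7708) = 6159964437701985/7708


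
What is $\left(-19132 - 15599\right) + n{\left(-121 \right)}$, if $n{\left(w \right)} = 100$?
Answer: $-34631$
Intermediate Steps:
$\left(-19132 - 15599\right) + n{\left(-121 \right)} = \left(-19132 - 15599\right) + 100 = -34731 + 100 = -34631$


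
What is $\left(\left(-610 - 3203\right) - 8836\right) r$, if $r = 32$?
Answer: $-404768$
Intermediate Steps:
$\left(\left(-610 - 3203\right) - 8836\right) r = \left(\left(-610 - 3203\right) - 8836\right) 32 = \left(-3813 - 8836\right) 32 = \left(-12649\right) 32 = -404768$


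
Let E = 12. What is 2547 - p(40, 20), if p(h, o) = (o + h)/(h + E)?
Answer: 33096/13 ≈ 2545.8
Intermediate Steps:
p(h, o) = (h + o)/(12 + h) (p(h, o) = (o + h)/(h + 12) = (h + o)/(12 + h))
2547 - p(40, 20) = 2547 - (40 + 20)/(12 + 40) = 2547 - 60/52 = 2547 - 1*15/13 = 2547 - 15/13 = 33096/13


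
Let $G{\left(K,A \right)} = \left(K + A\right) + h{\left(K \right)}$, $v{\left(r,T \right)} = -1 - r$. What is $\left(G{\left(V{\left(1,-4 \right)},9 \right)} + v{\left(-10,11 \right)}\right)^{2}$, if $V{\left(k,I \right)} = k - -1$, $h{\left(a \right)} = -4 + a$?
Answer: $324$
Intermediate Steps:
$V{\left(k,I \right)} = 1 + k$ ($V{\left(k,I \right)} = k + 1 = 1 + k$)
$G{\left(K,A \right)} = -4 + A + 2 K$ ($G{\left(K,A \right)} = \left(K + A\right) + \left(-4 + K\right) = \left(A + K\right) + \left(-4 + K\right) = -4 + A + 2 K$)
$\left(G{\left(V{\left(1,-4 \right)},9 \right)} + v{\left(-10,11 \right)}\right)^{2} = \left(\left(-4 + 9 + 2 \left(1 + 1\right)\right) - -9\right)^{2} = \left(\left(-4 + 9 + 2 \cdot 2\right) + \left(-1 + 10\right)\right)^{2} = \left(\left(-4 + 9 + 4\right) + 9\right)^{2} = \left(9 + 9\right)^{2} = 18^{2} = 324$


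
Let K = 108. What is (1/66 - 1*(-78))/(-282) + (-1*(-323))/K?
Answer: 37886/13959 ≈ 2.7141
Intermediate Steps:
(1/66 - 1*(-78))/(-282) + (-1*(-323))/K = (1/66 - 1*(-78))/(-282) - 1*(-323)/108 = (1/66 + 78)*(-1/282) + 323*(1/108) = (5149/66)*(-1/282) + 323/108 = -5149/18612 + 323/108 = 37886/13959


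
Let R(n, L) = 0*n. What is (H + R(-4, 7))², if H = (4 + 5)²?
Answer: 6561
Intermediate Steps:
R(n, L) = 0
H = 81 (H = 9² = 81)
(H + R(-4, 7))² = (81 + 0)² = 81² = 6561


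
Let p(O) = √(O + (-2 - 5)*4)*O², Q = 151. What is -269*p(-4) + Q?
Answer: 151 - 17216*I*√2 ≈ 151.0 - 24347.0*I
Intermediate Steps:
p(O) = O²*√(-28 + O) (p(O) = √(O - 7*4)*O² = √(O - 28)*O² = √(-28 + O)*O² = O²*√(-28 + O))
-269*p(-4) + Q = -269*(-4)²*√(-28 - 4) + 151 = -4304*√(-32) + 151 = -4304*4*I*√2 + 151 = -17216*I*√2 + 151 = 151 - 17216*I*√2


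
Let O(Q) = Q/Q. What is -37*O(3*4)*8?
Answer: -296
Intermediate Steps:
O(Q) = 1
-37*O(3*4)*8 = -37*1*8 = -37*8 = -296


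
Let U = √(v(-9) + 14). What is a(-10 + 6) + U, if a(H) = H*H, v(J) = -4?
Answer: 16 + √10 ≈ 19.162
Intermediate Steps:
U = √10 (U = √(-4 + 14) = √10 ≈ 3.1623)
a(H) = H²
a(-10 + 6) + U = (-10 + 6)² + √10 = (-4)² + √10 = 16 + √10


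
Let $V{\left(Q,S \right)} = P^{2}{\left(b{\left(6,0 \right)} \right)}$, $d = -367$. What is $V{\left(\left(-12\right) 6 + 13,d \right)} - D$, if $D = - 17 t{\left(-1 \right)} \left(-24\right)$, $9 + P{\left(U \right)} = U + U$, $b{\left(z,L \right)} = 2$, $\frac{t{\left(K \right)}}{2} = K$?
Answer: $841$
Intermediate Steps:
$t{\left(K \right)} = 2 K$
$P{\left(U \right)} = -9 + 2 U$ ($P{\left(U \right)} = -9 + \left(U + U\right) = -9 + 2 U$)
$V{\left(Q,S \right)} = 25$ ($V{\left(Q,S \right)} = \left(-9 + 2 \cdot 2\right)^{2} = \left(-9 + 4\right)^{2} = \left(-5\right)^{2} = 25$)
$D = -816$ ($D = - 17 \cdot 2 \left(-1\right) \left(-24\right) = \left(-17\right) \left(-2\right) \left(-24\right) = 34 \left(-24\right) = -816$)
$V{\left(\left(-12\right) 6 + 13,d \right)} - D = 25 - -816 = 25 + 816 = 841$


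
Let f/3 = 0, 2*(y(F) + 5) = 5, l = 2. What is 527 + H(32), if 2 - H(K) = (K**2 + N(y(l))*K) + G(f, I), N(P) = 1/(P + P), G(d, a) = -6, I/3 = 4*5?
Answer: -2413/5 ≈ -482.60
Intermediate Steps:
I = 60 (I = 3*(4*5) = 3*20 = 60)
y(F) = -5/2 (y(F) = -5 + (1/2)*5 = -5 + 5/2 = -5/2)
f = 0 (f = 3*0 = 0)
N(P) = 1/(2*P)
H(K) = 8 - K**2 + K/5 (H(K) = 2 - ((K**2 + (1/(2*(-5/2)))*K) - 6) = 2 - ((K**2 + ((1/2)*(-2/5))*K) - 6) = 2 - ((K**2 - K/5) - 6) = 2 - (-6 + K**2 - K/5) = 2 + (6 - K**2 + K/5) = 8 - K**2 + K/5)
527 + H(32) = 527 + (8 - 1*32**2 + (1/5)*32) = 527 + (8 - 1*1024 + 32/5) = 527 + (8 - 1024 + 32/5) = 527 - 5048/5 = -2413/5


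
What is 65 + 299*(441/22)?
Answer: 133289/22 ≈ 6058.6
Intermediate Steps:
65 + 299*(441/22) = 65 + 131859/22 = 133289/22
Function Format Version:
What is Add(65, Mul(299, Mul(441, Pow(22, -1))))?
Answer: Rational(133289, 22) ≈ 6058.6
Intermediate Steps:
Add(65, Mul(299, Mul(441, Pow(22, -1)))) = Add(65, Mul(299, Mul(441, Rational(1, 22)))) = Add(65, Mul(299, Rational(441, 22))) = Add(65, Rational(131859, 22)) = Rational(133289, 22)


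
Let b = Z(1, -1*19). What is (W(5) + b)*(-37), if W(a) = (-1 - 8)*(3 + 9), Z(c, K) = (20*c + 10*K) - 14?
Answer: 10804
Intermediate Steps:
Z(c, K) = -14 + 10*K + 20*c (Z(c, K) = (10*K + 20*c) - 14 = -14 + 10*K + 20*c)
W(a) = -108 (W(a) = -9*12 = -108)
b = -184 (b = -14 + 10*(-1*19) + 20*1 = -14 + 10*(-19) + 20 = -14 - 190 + 20 = -184)
(W(5) + b)*(-37) = (-108 - 184)*(-37) = -292*(-37) = 10804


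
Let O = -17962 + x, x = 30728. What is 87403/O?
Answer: 87403/12766 ≈ 6.8465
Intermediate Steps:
O = 12766 (O = -17962 + 30728 = 12766)
87403/O = 87403/12766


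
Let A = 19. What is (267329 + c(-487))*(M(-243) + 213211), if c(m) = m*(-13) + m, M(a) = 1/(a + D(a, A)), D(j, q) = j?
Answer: 28306335139285/486 ≈ 5.8243e+10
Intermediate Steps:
M(a) = 1/(2*a) (M(a) = 1/(a + a) = 1/(2*a))
c(m) = -12*m (c(m) = -13*m + m = -12*m)
(267329 + c(-487))*(M(-243) + 213211) = (267329 - 12*(-487))*((½)/(-243) + 213211) = (267329 + 5844)*((½)*(-1/243) + 213211) = 273173*(-1/486 + 213211) = 273173*(103620545/486) = 28306335139285/486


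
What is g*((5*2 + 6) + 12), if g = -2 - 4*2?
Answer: -280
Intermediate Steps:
g = -10 (g = -2 - 8 = -10)
g*((5*2 + 6) + 12) = -10*((5*2 + 6) + 12) = -10*((10 + 6) + 12) = -10*(16 + 12) = -10*28 = -280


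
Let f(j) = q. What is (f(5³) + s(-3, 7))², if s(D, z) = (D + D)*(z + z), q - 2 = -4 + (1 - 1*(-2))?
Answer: 6889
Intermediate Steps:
q = 1 (q = 2 + (-4 + (1 - 1*(-2))) = 2 + (-4 + (1 + 2)) = 2 + (-4 + 3) = 2 - 1 = 1)
s(D, z) = 4*D*z (s(D, z) = (2*D)*(2*z) = 4*D*z)
f(j) = 1
(f(5³) + s(-3, 7))² = (1 + 4*(-3)*7)² = (1 - 84)² = (-83)² = 6889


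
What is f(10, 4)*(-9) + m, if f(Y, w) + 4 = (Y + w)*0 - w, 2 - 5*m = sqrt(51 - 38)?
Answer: 362/5 - sqrt(13)/5 ≈ 71.679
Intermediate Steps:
m = 2/5 - sqrt(13)/5 (m = 2/5 - sqrt(51 - 38)/5 = 2/5 - sqrt(13)/5 ≈ -0.32111)
f(Y, w) = -4 - w (f(Y, w) = -4 + ((Y + w)*0 - w) = -4 + (0 - w) = -4 - w)
f(10, 4)*(-9) + m = (-4 - 1*4)*(-9) + (2/5 - sqrt(13)/5) = (-4 - 4)*(-9) + (2/5 - sqrt(13)/5) = -8*(-9) + (2/5 - sqrt(13)/5) = 72 + (2/5 - sqrt(13)/5) = 362/5 - sqrt(13)/5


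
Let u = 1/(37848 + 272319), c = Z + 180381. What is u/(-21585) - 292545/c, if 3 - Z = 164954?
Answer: -391715104252841/20660630188770 ≈ -18.960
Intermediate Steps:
Z = -164951 (Z = 3 - 1*164954 = 3 - 164954 = -164951)
c = 15430 (c = -164951 + 180381 = 15430)
u = 1/310167 ≈ 3.2241e-6
u/(-21585) - 292545/c = (1/310167)/(-21585) - 292545/15430 = (1/310167)*(-1/21585) - 292545*1/15430 = -1/6694954695 - 58509/3086 = -391715104252841/20660630188770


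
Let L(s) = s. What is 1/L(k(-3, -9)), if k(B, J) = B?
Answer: -1/3 ≈ -0.33333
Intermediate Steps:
1/L(k(-3, -9)) = 1/(-3) = -1/3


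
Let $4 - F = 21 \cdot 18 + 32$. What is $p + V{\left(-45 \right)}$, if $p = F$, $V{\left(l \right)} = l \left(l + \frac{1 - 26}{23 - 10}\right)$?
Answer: $\frac{22172}{13} \approx 1705.5$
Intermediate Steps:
$V{\left(l \right)} = l \left(- \frac{25}{13} + l\right)$ ($V{\left(l \right)} = l \left(l - \frac{25}{13}\right) = l \left(- \frac{25}{13} + l\right)$)
$F = -406$ ($F = 4 - \left(21 \cdot 18 + 32\right) = 4 - \left(378 + 32\right) = 4 - 410 = -406$)
$p = -406$
$p + V{\left(-45 \right)} = -406 + \frac{1}{13} \left(-45\right) \left(-25 + 13 \left(-45\right)\right) = -406 + \frac{1}{13} \left(-45\right) \left(-25 - 585\right) = -406 + \frac{1}{13} \left(-45\right) \left(-610\right) = -406 + \frac{27450}{13} = \frac{22172}{13}$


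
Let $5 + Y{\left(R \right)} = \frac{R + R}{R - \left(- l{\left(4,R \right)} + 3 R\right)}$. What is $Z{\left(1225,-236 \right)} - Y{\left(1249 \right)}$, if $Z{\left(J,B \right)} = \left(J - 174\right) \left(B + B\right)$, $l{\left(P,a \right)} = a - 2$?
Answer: $- \frac{620577319}{1251} \approx -4.9607 \cdot 10^{5}$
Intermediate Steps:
$l{\left(P,a \right)} = -2 + a$ ($l{\left(P,a \right)} = a - 2 = -2 + a$)
$Z{\left(J,B \right)} = 2 B \left(-174 + J\right)$ ($Z{\left(J,B \right)} = \left(-174 + J\right) 2 B = 2 B \left(-174 + J\right)$)
$Y{\left(R \right)} = -5 + \frac{2 R}{-2 - R}$ ($Y{\left(R \right)} = -5 + \frac{R + R}{R - \left(2 + 2 R\right)} = -5 + \frac{2 R}{R - \left(2 + 2 R\right)} = -5 + \frac{2 R}{-2 - R}$)
$Z{\left(1225,-236 \right)} - Y{\left(1249 \right)} = 2 \left(-236\right) \left(-174 + 1225\right) - \frac{-10 - 8743}{2 + 1249} = 2 \left(-236\right) 1051 - \frac{-10 - 8743}{1251} = -496072 - \frac{1}{1251} \left(-8753\right) = -496072 - - \frac{8753}{1251} = -496072 + \frac{8753}{1251} = - \frac{620577319}{1251}$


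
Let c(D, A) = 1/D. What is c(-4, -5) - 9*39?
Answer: -1405/4 ≈ -351.25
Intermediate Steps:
c(-4, -5) - 9*39 = 1/(-4) - 9*39 = -¼ - 351 = -1405/4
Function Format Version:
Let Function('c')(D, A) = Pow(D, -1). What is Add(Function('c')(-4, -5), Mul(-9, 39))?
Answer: Rational(-1405, 4) ≈ -351.25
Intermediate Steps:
Add(Function('c')(-4, -5), Mul(-9, 39)) = Add(Pow(-4, -1), Mul(-9, 39)) = Add(Rational(-1, 4), -351) = Rational(-1405, 4)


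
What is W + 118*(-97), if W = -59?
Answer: -11505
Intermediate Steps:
W + 118*(-97) = -59 + 118*(-97) = -59 - 11446 = -11505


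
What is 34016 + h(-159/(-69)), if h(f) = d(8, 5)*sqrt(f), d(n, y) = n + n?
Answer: 34016 + 16*sqrt(1219)/23 ≈ 34040.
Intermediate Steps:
d(n, y) = 2*n
h(f) = 16*sqrt(f) (h(f) = (2*8)*sqrt(f) = 16*sqrt(f))
34016 + h(-159/(-69)) = 34016 + 16*sqrt(-159/(-69)) = 34016 + 16*sqrt(-159*(-1/69)) = 34016 + 16*sqrt(53/23) = 34016 + 16*(sqrt(1219)/23) = 34016 + 16*sqrt(1219)/23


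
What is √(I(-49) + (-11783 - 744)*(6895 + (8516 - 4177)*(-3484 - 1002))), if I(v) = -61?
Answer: 4*√15234287477 ≈ 4.9371e+5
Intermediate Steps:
√(I(-49) + (-11783 - 744)*(6895 + (8516 - 4177)*(-3484 - 1002))) = √(-61 + (-11783 - 744)*(6895 + (8516 - 4177)*(-3484 - 1002))) = √(-61 - 12527*(6895 + 4339*(-4486))) = √(-61 - 12527*(6895 - 19464754)) = √(-61 - 12527*(-19457859)) = √(-61 + 243748599693) = √243748599632 = 4*√15234287477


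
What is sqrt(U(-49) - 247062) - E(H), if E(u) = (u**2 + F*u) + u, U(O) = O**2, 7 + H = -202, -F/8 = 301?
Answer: -546744 + I*sqrt(244661) ≈ -5.4674e+5 + 494.63*I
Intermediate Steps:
F = -2408 (F = -8*301 = -2408)
H = -209 (H = -7 - 202 = -209)
E(u) = u**2 - 2407*u (E(u) = (u**2 - 2408*u) + u = u**2 - 2407*u)
sqrt(U(-49) - 247062) - E(H) = sqrt((-49)**2 - 247062) - (-209)*(-2407 - 209) = sqrt(2401 - 247062) - (-209)*(-2616) = sqrt(-244661) - 1*546744 = I*sqrt(244661) - 546744 = -546744 + I*sqrt(244661)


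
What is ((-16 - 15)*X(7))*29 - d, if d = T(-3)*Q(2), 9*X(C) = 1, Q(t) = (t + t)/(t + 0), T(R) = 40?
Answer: -1619/9 ≈ -179.89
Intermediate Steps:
Q(t) = 2 (Q(t) = (2*t)/t = 2)
X(C) = 1/9 (X(C) = (1/9)*1 = 1/9)
d = 80 (d = 40*2 = 80)
((-16 - 15)*X(7))*29 - d = ((-16 - 15)*(1/9))*29 - 1*80 = -31*1/9*29 - 80 = -31/9*29 - 80 = -899/9 - 80 = -1619/9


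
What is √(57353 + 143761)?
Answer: 3*√22346 ≈ 448.46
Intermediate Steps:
√(57353 + 143761) = √201114 = 3*√22346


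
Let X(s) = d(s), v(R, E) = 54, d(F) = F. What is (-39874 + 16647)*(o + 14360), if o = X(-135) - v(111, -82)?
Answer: -329149817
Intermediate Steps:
X(s) = s
o = -189 (o = -135 - 1*54 = -135 - 54 = -189)
(-39874 + 16647)*(o + 14360) = (-39874 + 16647)*(-189 + 14360) = -23227*14171 = -329149817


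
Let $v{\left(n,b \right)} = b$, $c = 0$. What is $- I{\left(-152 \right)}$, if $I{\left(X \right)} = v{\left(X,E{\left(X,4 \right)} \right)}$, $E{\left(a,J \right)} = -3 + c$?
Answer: $3$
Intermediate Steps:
$E{\left(a,J \right)} = -3$ ($E{\left(a,J \right)} = -3 + 0 = -3$)
$I{\left(X \right)} = -3$
$- I{\left(-152 \right)} = \left(-1\right) \left(-3\right) = 3$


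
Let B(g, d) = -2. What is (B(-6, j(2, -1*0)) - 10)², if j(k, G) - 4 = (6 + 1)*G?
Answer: 144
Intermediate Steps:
j(k, G) = 4 + 7*G (j(k, G) = 4 + (6 + 1)*G = 4 + 7*G)
(B(-6, j(2, -1*0)) - 10)² = (-2 - 10)² = (-12)² = 144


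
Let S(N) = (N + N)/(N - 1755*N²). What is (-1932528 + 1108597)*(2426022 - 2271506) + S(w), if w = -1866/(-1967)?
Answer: -416669898260543682/3272863 ≈ -1.2731e+11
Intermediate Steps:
w = 1866/1967 (w = -1866*(-1/1967) = 1866/1967 ≈ 0.94865)
S(N) = 2*N/(N - 1755*N²) (S(N) = (2*N)/(N - 1755*N²) = 2*N/(N - 1755*N²))
(-1932528 + 1108597)*(2426022 - 2271506) + S(w) = (-1932528 + 1108597)*(2426022 - 2271506) - 2/(-1 + 1755*(1866/1967)) = -823931*154516 - 2/(-1 + 3274830/1967) = -127310522396 - 2/3272863/1967 = -127310522396 - 2*1967/3272863 = -127310522396 - 3934/3272863 = -416669898260543682/3272863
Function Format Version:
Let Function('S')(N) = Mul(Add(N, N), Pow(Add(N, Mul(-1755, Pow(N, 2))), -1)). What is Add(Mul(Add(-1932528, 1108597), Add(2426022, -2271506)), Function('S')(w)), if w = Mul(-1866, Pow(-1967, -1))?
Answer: Rational(-416669898260543682, 3272863) ≈ -1.2731e+11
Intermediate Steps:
w = Rational(1866, 1967) (w = Mul(-1866, Rational(-1, 1967)) = Rational(1866, 1967) ≈ 0.94865)
Function('S')(N) = Mul(2, N, Pow(Add(N, Mul(-1755, Pow(N, 2))), -1)) (Function('S')(N) = Mul(Mul(2, N), Pow(Add(N, Mul(-1755, Pow(N, 2))), -1)) = Mul(2, N, Pow(Add(N, Mul(-1755, Pow(N, 2))), -1)))
Add(Mul(Add(-1932528, 1108597), Add(2426022, -2271506)), Function('S')(w)) = Add(Mul(Add(-1932528, 1108597), Add(2426022, -2271506)), Mul(-2, Pow(Add(-1, Mul(1755, Rational(1866, 1967))), -1))) = Add(Mul(-823931, 154516), Mul(-2, Pow(Add(-1, Rational(3274830, 1967)), -1))) = Add(-127310522396, Mul(-2, Pow(Rational(3272863, 1967), -1))) = Add(-127310522396, Mul(-2, Rational(1967, 3272863))) = Add(-127310522396, Rational(-3934, 3272863)) = Rational(-416669898260543682, 3272863)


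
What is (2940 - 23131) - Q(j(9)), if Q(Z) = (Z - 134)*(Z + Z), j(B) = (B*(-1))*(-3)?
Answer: -14413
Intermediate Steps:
j(B) = 3*B (j(B) = -B*(-3) = 3*B)
Q(Z) = 2*Z*(-134 + Z) (Q(Z) = (-134 + Z)*(2*Z) = 2*Z*(-134 + Z))
(2940 - 23131) - Q(j(9)) = (2940 - 23131) - 2*3*9*(-134 + 3*9) = -20191 - 2*27*(-134 + 27) = -20191 - 2*27*(-107) = -20191 - 1*(-5778) = -20191 + 5778 = -14413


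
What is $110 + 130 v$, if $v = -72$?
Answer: $-9250$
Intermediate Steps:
$110 + 130 v = 110 + 130 \left(-72\right) = 110 - 9360 = -9250$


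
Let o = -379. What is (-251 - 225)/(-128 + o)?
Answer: 476/507 ≈ 0.93886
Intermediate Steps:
(-251 - 225)/(-128 + o) = (-251 - 225)/(-128 - 379) = -476/(-507) = -476*(-1/507) = 476/507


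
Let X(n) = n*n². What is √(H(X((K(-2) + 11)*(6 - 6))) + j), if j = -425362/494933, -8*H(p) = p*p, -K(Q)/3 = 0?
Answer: I*√210525690746/494933 ≈ 0.92706*I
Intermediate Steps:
K(Q) = 0 (K(Q) = -3*0 = 0)
X(n) = n³
H(p) = -p²/8 (H(p) = -p*p/8 = -p²/8)
j = -425362/494933 (j = -425362*1/494933 = -425362/494933 ≈ -0.85943)
√(H(X((K(-2) + 11)*(6 - 6))) + j) = √(-(0 + 11)⁶*(6 - 6)⁶/8 - 425362/494933) = √(-((11*0)³)²/8 - 425362/494933) = √(-(0³)²/8 - 425362/494933) = √(-⅛*0² - 425362/494933) = √(-⅛*0 - 425362/494933) = √(0 - 425362/494933) = √(-425362/494933) = I*√210525690746/494933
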